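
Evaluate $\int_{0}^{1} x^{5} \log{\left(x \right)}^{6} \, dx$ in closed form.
$\frac{5}{1944}$

Begin with the known integral
$$J(a) = \int_{0}^{1} x^{a} \, dx = \frac{1}{a + 1}.$$

Differentiating under the integral sign brings down a factor of $\ln x$:
$$\frac{dJ}{da} = \int_{0}^{1} x^{a} \log{\left(x \right)} \, dx = - \frac{1}{\left(a + 1\right)^{2}}.$$

Repeating $6$ times in total — each differentiation brings down another $\ln x$ — gives
$$\frac{d^{6}J}{da^{6}} = \int_{0}^{1} x^{a} \log{\left(x \right)}^{6} \, dx = \frac{720}{\left(a + 1\right)^{7}},$$
and the integrand here is exactly the target integrand, so $I = \frac{720}{\left(a + 1\right)^{7}}$.

Setting $a = 5$:
$$I = \frac{5}{1944}.$$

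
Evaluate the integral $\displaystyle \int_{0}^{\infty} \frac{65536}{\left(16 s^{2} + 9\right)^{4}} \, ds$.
$\frac{2560 \pi}{2187}$

Recall the elementary integral
$$J(a) = \int_{0}^{\infty} \frac{1}{a^{2} + s^{2}} \, ds = \frac{\pi}{2 a}.$$

Differentiating under the integral sign with respect to $a$,
$$\frac{dJ}{da} = \int_{0}^{\infty} - \frac{2 a}{\left(a^{2} + s^{2}\right)^{2}} \, ds = - \frac{\pi}{2 a^{2}},$$
so $\int_{0}^{\infty} \frac{1}{\left(a^{2} + s^{2}\right)^{2}} \, ds = \frac{\pi}{4 a^{3}}$.

Repeating — each differentiation of $1/(s^2+a^2)^j$ produces $-2ja/(s^2+a^2)^{j+1}$ — and dividing through by $-2ja$ at each step yields, after $3$ differentiations in total,
$$\int_{0}^{\infty} \frac{1}{\left(a^{2} + s^{2}\right)^{4}} \, ds = \frac{5 \pi}{32 a^{7}}.$$

Setting $a = \frac{3}{4}$:
$$I = \frac{2560 \pi}{2187}.$$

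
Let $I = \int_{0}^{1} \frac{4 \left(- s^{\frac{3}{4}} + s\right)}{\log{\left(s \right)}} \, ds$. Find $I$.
$\log{\left(\frac{4096}{2401} \right)}$

Introduce a parameter $a$ in the exponent: let $I(a) = \int_{0}^{1} \frac{4 \left(- s^{\frac{3}{4}} + s^{a}\right)}{\log{\left(s \right)}} \, ds$.

Since $\dfrac{\partial}{\partial a}\,s^{a} = s^{a} \ln s$, the $\ln s$ in the denominator cancels and
$$\frac{dI}{da} = \int_{0}^{1} 4 s^{a} \, ds = 4 \left[\frac{s^{a+1}}{a+1}\right]_0^1 = \frac{4}{a + 1}.$$

Integrating with respect to $a$ gives $I(a) = \log{\left(\frac{256 \left(a + 1\right)^{4}}{2401} \right)} + C$.

At $a = \frac{3}{4}$ the integrand is identically $0$, so $I(\frac{3}{4}) = 0$. The closed form gives $0$, hence $C = 0$.

Setting $a = 1$:
$$I = \log{\left(\frac{4096}{2401} \right)}.$$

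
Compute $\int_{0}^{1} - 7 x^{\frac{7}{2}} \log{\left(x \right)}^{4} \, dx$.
$- \frac{1792}{19683}$

Consider the simpler parametrised integral
$$J(a) = \int_{0}^{1} - 7 x^{a} \, dx = - \frac{7}{a + 1}.$$

Differentiating under the integral sign brings down a factor of $\ln x$:
$$\frac{dJ}{da} = \int_{0}^{1} - 7 x^{a} \log{\left(x \right)} \, dx = \frac{7}{\left(a + 1\right)^{2}}.$$

Repeating $4$ times in total — each differentiation brings down another $\ln x$ — gives
$$\frac{d^{4}J}{da^{4}} = \int_{0}^{1} - 7 x^{a} \log{\left(x \right)}^{4} \, dx = - \frac{168}{\left(a + 1\right)^{5}},$$
and the integrand here is exactly the target integrand, so $I = - \frac{168}{\left(a + 1\right)^{5}}$.

Setting $a = \frac{7}{2}$:
$$I = - \frac{1792}{19683}.$$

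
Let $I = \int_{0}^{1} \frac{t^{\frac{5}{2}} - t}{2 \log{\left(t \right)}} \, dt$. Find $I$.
$- \log{\left(2 \right)} + \frac{\log{\left(7 \right)}}{2}$

Introduce a parameter $a$ in the exponent: let $I(a) = \int_{0}^{1} \frac{t^{\frac{5}{2}} - t^{a}}{2 \log{\left(t \right)}} \, dt$.

Since $\dfrac{\partial}{\partial a}\,t^{a} = t^{a} \ln t$, the $\ln t$ in the denominator cancels and
$$\frac{dI}{da} = \int_{0}^{1} - \frac{1}{2} t^{a} \, dt = - \frac{1}{2} \left[\frac{t^{a+1}}{a+1}\right]_0^1 = - \frac{1}{2 a + 2}.$$

Integrating with respect to $a$ gives $I(a) = - \frac{\log{\left(a + 1 \right)}}{2} - \frac{\log{\left(2 \right)}}{2} + \frac{\log{\left(7 \right)}}{2} + C$.

At $a = \frac{5}{2}$ the integrand is identically $0$, so $I(\frac{5}{2}) = 0$. The closed form gives $0$, hence $C = 0$.

Setting $a = 1$:
$$I = - \log{\left(2 \right)} + \frac{\log{\left(7 \right)}}{2}.$$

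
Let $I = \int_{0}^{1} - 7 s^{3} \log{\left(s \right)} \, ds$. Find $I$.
$\frac{7}{16}$

Start from the elementary integral
$$J(a) = \int_{0}^{1} - 7 s^{a} \, ds = - \frac{7}{a + 1}.$$

Differentiating under the integral sign brings down a factor of $\ln s$:
$$\frac{dJ}{da} = \int_{0}^{1} - 7 s^{a} \log{\left(s \right)} \, ds = \frac{7}{\left(a + 1\right)^{2}}.$$

The integral on the left is $I$, so $I = \frac{7}{\left(a + 1\right)^{2}}$.

Setting $a = 3$:
$$I = \frac{7}{16}.$$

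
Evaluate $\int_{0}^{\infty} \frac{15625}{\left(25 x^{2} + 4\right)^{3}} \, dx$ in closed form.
$\frac{9375 \pi}{512}$

Recall the elementary integral
$$J(a) = \int_{0}^{\infty} \frac{1}{a^{2} + x^{2}} \, dx = \frac{\pi}{2 a}.$$

Differentiating under the integral sign with respect to $a$,
$$\frac{dJ}{da} = \int_{0}^{\infty} - \frac{2 a}{\left(a^{2} + x^{2}\right)^{2}} \, dx = - \frac{\pi}{2 a^{2}},$$
so $\int_{0}^{\infty} \frac{1}{\left(a^{2} + x^{2}\right)^{2}} \, dx = \frac{\pi}{4 a^{3}}$.

Repeating — each differentiation of $1/(x^2+a^2)^j$ produces $-2ja/(x^2+a^2)^{j+1}$ — and dividing through by $-2ja$ at each step yields, after $2$ differentiations in total,
$$\int_{0}^{\infty} \frac{1}{\left(a^{2} + x^{2}\right)^{3}} \, dx = \frac{3 \pi}{16 a^{5}}.$$

Setting $a = \frac{2}{5}$:
$$I = \frac{9375 \pi}{512}.$$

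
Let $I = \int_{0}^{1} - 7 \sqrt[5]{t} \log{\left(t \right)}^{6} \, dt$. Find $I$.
$- \frac{2734375}{1944}$

Consider the simpler parametrised integral
$$J(a) = \int_{0}^{1} - 7 t^{a} \, dt = - \frac{7}{a + 1}.$$

Differentiating under the integral sign brings down a factor of $\ln t$:
$$\frac{dJ}{da} = \int_{0}^{1} - 7 t^{a} \log{\left(t \right)} \, dt = \frac{7}{\left(a + 1\right)^{2}}.$$

Repeating $6$ times in total — each differentiation brings down another $\ln t$ — gives
$$\frac{d^{6}J}{da^{6}} = \int_{0}^{1} - 7 t^{a} \log{\left(t \right)}^{6} \, dt = - \frac{5040}{\left(a + 1\right)^{7}},$$
and the integrand here is exactly the target integrand, so $I = - \frac{5040}{\left(a + 1\right)^{7}}$.

Setting $a = \frac{1}{5}$:
$$I = - \frac{2734375}{1944}.$$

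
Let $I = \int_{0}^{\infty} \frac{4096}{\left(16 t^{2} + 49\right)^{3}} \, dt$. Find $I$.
$\frac{192 \pi}{16807}$

Recall the elementary integral
$$J(a) = \int_{0}^{\infty} \frac{1}{a^{2} + t^{2}} \, dt = \frac{\pi}{2 a}.$$

Differentiating under the integral sign with respect to $a$,
$$\frac{dJ}{da} = \int_{0}^{\infty} - \frac{2 a}{\left(a^{2} + t^{2}\right)^{2}} \, dt = - \frac{\pi}{2 a^{2}},$$
so $\int_{0}^{\infty} \frac{1}{\left(a^{2} + t^{2}\right)^{2}} \, dt = \frac{\pi}{4 a^{3}}$.

Repeating — each differentiation of $1/(t^2+a^2)^j$ produces $-2ja/(t^2+a^2)^{j+1}$ — and dividing through by $-2ja$ at each step yields, after $2$ differentiations in total,
$$\int_{0}^{\infty} \frac{1}{\left(a^{2} + t^{2}\right)^{3}} \, dt = \frac{3 \pi}{16 a^{5}}.$$

Setting $a = \frac{7}{4}$:
$$I = \frac{192 \pi}{16807}.$$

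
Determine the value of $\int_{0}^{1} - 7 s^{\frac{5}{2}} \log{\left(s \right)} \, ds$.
$\frac{4}{7}$

Begin with the known integral
$$J(a) = \int_{0}^{1} - 7 s^{a} \, ds = - \frac{7}{a + 1}.$$

Differentiating under the integral sign brings down a factor of $\ln s$:
$$\frac{dJ}{da} = \int_{0}^{1} - 7 s^{a} \log{\left(s \right)} \, ds = \frac{7}{\left(a + 1\right)^{2}}.$$

The integral on the left is $I$, so $I = \frac{7}{\left(a + 1\right)^{2}}$.

Setting $a = \frac{5}{2}$:
$$I = \frac{4}{7}.$$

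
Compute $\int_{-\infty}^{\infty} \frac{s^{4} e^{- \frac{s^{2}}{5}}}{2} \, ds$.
$\frac{75 \sqrt{5} \sqrt{\pi}}{8}$

Start from the elementary integral
$$J(a) = \int_{-\infty}^{\infty} \frac{e^{- a s^{2}}}{2} \, ds = \frac{\sqrt{\pi}}{2 \sqrt{a}}.$$

Differentiating under the integral sign brings down a factor of $(-s^2)$:
$$\frac{dJ}{da} = \int_{-\infty}^{\infty} - \frac{s^{2} e^{- a s^{2}}}{2} \, ds = - \frac{\sqrt{\pi}}{4 a^{\frac{3}{2}}}.$$

Repeating twice in total — each differentiation brings down another $(-s^2)$ — gives
$$\frac{d^{2}J}{da^{2}} = \int_{-\infty}^{\infty} \frac{s^{4} e^{- a s^{2}}}{2} \, ds = \frac{3 \sqrt{\pi}}{8 a^{\frac{5}{2}}},$$
and the integrand here is exactly the target integrand, so $I = \frac{3 \sqrt{\pi}}{8 a^{\frac{5}{2}}}$.

Setting $a = \frac{1}{5}$:
$$I = \frac{75 \sqrt{5} \sqrt{\pi}}{8}.$$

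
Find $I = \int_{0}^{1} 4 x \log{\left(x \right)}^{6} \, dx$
$\frac{45}{2}$

Consider the simpler parametrised integral
$$J(a) = \int_{0}^{1} 4 x^{a} \, dx = \frac{4}{a + 1}.$$

Differentiating under the integral sign brings down a factor of $\ln x$:
$$\frac{dJ}{da} = \int_{0}^{1} 4 x^{a} \log{\left(x \right)} \, dx = - \frac{4}{\left(a + 1\right)^{2}}.$$

Repeating $6$ times in total — each differentiation brings down another $\ln x$ — gives
$$\frac{d^{6}J}{da^{6}} = \int_{0}^{1} 4 x^{a} \log{\left(x \right)}^{6} \, dx = \frac{2880}{\left(a + 1\right)^{7}},$$
and the integrand here is exactly the target integrand, so $I = \frac{2880}{\left(a + 1\right)^{7}}$.

Setting $a = 1$:
$$I = \frac{45}{2}.$$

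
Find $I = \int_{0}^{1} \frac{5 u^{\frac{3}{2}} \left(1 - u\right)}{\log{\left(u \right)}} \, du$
$- \log{\left(\frac{16807}{3125} \right)}$

Replace the exponent $\frac{5}{2}$ by a parameter $a$: let $I(a) = \int_{0}^{1} \frac{5 \left(u^{\frac{3}{2}} - u^{a}\right)}{\log{\left(u \right)}} \, du$.

Since $\dfrac{\partial}{\partial a}\,u^{a} = u^{a} \ln u$, the $\ln u$ in the denominator cancels and
$$\frac{dI}{da} = \int_{0}^{1} -5 u^{a} \, du = -5 \left[\frac{u^{a+1}}{a+1}\right]_0^1 = - \frac{5}{a + 1}.$$

Integrating with respect to $a$ gives $I(a) = - \log{\left(\frac{32 \left(a + 1\right)^{5}}{3125} \right)} + C$.

At $a = \frac{3}{2}$ the integrand is identically $0$, so $I(\frac{3}{2}) = 0$. The closed form gives $0$, hence $C = 0$.

Setting $a = \frac{5}{2}$:
$$I = - \log{\left(\frac{16807}{3125} \right)}.$$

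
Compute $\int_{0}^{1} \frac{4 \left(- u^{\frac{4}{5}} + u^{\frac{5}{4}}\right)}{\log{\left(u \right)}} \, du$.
$- \log{\left(\frac{256}{625} \right)}$

Replace the exponent $\frac{4}{5}$ by a parameter $a$: let $I(a) = \int_{0}^{1} \frac{4 \left(u^{\frac{5}{4}} - u^{a}\right)}{\log{\left(u \right)}} \, du$.

Since $\dfrac{\partial}{\partial a}\,u^{a} = u^{a} \ln u$, the $\ln u$ in the denominator cancels and
$$\frac{dI}{da} = \int_{0}^{1} -4 u^{a} \, du = -4 \left[\frac{u^{a+1}}{a+1}\right]_0^1 = - \frac{4}{a + 1}.$$

Integrating with respect to $a$ gives $I(a) = - \log{\left(\frac{256 \left(a + 1\right)^{4}}{6561} \right)} + C$.

At $a = \frac{5}{4}$ the integrand is identically $0$, so $I(\frac{5}{4}) = 0$. The closed form gives $0$, hence $C = 0$.

Setting $a = \frac{4}{5}$:
$$I = - \log{\left(\frac{256}{625} \right)}.$$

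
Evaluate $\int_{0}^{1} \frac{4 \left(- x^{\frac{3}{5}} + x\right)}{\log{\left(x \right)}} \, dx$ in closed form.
$\log{\left(\frac{625}{256} \right)}$

Consider the one-parameter family: let $I(a) = \int_{0}^{1} \frac{4 \left(x - x^{a}\right)}{\log{\left(x \right)}} \, dx$.

Since $\dfrac{\partial}{\partial a}\,x^{a} = x^{a} \ln x$, the $\ln x$ in the denominator cancels and
$$\frac{dI}{da} = \int_{0}^{1} -4 x^{a} \, dx = -4 \left[\frac{x^{a+1}}{a+1}\right]_0^1 = - \frac{4}{a + 1}.$$

Integrating with respect to $a$ gives $I(a) = \log{\left(\frac{16}{\left(a + 1\right)^{4}} \right)} + C$.

At $a = 1$ the integrand is identically $0$, so $I(1) = 0$. The closed form gives $0$, hence $C = 0$.

Setting $a = \frac{3}{5}$:
$$I = \log{\left(\frac{625}{256} \right)}.$$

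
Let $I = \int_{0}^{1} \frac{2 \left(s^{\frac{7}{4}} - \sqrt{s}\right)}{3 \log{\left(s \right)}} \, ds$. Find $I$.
$- \frac{\log{\left(44 \right)}}{3} - \frac{2 \log{\left(3 \right)}}{3} + \log{\left(11 \right)}$

Replace the exponent $\frac{1}{2}$ by a parameter $a$: let $I(a) = \int_{0}^{1} \frac{2 \left(s^{\frac{7}{4}} - s^{a}\right)}{3 \log{\left(s \right)}} \, ds$.

Since $\dfrac{\partial}{\partial a}\,s^{a} = s^{a} \ln s$, the $\ln s$ in the denominator cancels and
$$\frac{dI}{da} = \int_{0}^{1} - \frac{2}{3} s^{a} \, ds = - \frac{2}{3} \left[\frac{s^{a+1}}{a+1}\right]_0^1 = - \frac{2}{3 a + 3}.$$

Integrating with respect to $a$ gives $I(a) = - \log{\left(\frac{2 \sqrt[3]{22} \left(a + 1\right)^{\frac{2}{3}}}{11} \right)} + C$.

At $a = \frac{7}{4}$ the integrand is identically $0$, so $I(\frac{7}{4}) = 0$. The closed form gives $0$, hence $C = 0$.

Setting $a = \frac{1}{2}$:
$$I = - \frac{\log{\left(44 \right)}}{3} - \frac{2 \log{\left(3 \right)}}{3} + \log{\left(11 \right)}.$$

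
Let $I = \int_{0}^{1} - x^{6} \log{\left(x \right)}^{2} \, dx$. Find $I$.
$- \frac{2}{343}$

Consider the simpler parametrised integral
$$J(a) = \int_{0}^{1} - x^{a} \, dx = - \frac{1}{a + 1}.$$

Differentiating under the integral sign brings down a factor of $\ln x$:
$$\frac{dJ}{da} = \int_{0}^{1} - x^{a} \log{\left(x \right)} \, dx = \frac{1}{\left(a + 1\right)^{2}}.$$

Repeating twice in total — each differentiation brings down another $\ln x$ — gives
$$\frac{d^{2}J}{da^{2}} = \int_{0}^{1} - x^{a} \log{\left(x \right)}^{2} \, dx = - \frac{2}{\left(a + 1\right)^{3}},$$
and the integrand here is exactly the target integrand, so $I = - \frac{2}{\left(a + 1\right)^{3}}$.

Setting $a = 6$:
$$I = - \frac{2}{343}.$$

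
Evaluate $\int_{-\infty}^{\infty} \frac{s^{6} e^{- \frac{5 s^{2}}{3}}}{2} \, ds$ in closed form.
$\frac{81 \sqrt{15} \sqrt{\pi}}{2000}$

Begin with the known integral
$$J(a) = \int_{-\infty}^{\infty} \frac{e^{- a s^{2}}}{2} \, ds = \frac{\sqrt{\pi}}{2 \sqrt{a}}.$$

Differentiating under the integral sign brings down a factor of $(-s^2)$:
$$\frac{dJ}{da} = \int_{-\infty}^{\infty} - \frac{s^{2} e^{- a s^{2}}}{2} \, ds = - \frac{\sqrt{\pi}}{4 a^{\frac{3}{2}}}.$$

Repeating $3$ times in total — each differentiation brings down another $(-s^2)$ — gives
$$\frac{d^{3}J}{da^{3}} = \int_{-\infty}^{\infty} - \frac{s^{6} e^{- a s^{2}}}{2} \, ds = - \frac{15 \sqrt{\pi}}{16 a^{\frac{7}{2}}},$$
and the integrand here is $(-1)^{3}$ times the target integrand, so $I = (-1)^{3}\,\frac{d^{3}J}{da^{3}} = \frac{15 \sqrt{\pi}}{16 a^{\frac{7}{2}}}$.

Setting $a = \frac{5}{3}$:
$$I = \frac{81 \sqrt{15} \sqrt{\pi}}{2000}.$$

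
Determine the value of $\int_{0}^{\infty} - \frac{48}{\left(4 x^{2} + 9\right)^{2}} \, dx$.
$- \frac{2 \pi}{9}$

Recall the elementary integral
$$J(a) = \int_{0}^{\infty} - \frac{3}{a^{2} + x^{2}} \, dx = - \frac{3 \pi}{2 a}.$$

Differentiating under the integral sign with respect to $a$,
$$\frac{dJ}{da} = \int_{0}^{\infty} \frac{6 a}{\left(a^{2} + x^{2}\right)^{2}} \, dx = \frac{3 \pi}{2 a^{2}},$$
so $\int_{0}^{\infty} - \frac{3}{\left(a^{2} + x^{2}\right)^{2}} \, dx = - \frac{3 \pi}{4 a^{3}}$.

Setting $a = \frac{3}{2}$:
$$I = - \frac{2 \pi}{9}.$$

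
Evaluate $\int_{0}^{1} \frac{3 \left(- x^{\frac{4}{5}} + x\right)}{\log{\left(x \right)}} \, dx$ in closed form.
$\log{\left(\frac{1000}{729} \right)}$

Consider the one-parameter family: let $I(a) = \int_{0}^{1} \frac{3 \left(- x^{\frac{4}{5}} + x^{a}\right)}{\log{\left(x \right)}} \, dx$.

Since $\dfrac{\partial}{\partial a}\,x^{a} = x^{a} \ln x$, the $\ln x$ in the denominator cancels and
$$\frac{dI}{da} = \int_{0}^{1} 3 x^{a} \, dx = 3 \left[\frac{x^{a+1}}{a+1}\right]_0^1 = \frac{3}{a + 1}.$$

Integrating with respect to $a$ gives $I(a) = \log{\left(\frac{125 \left(a + 1\right)^{3}}{729} \right)} + C$.

At $a = \frac{4}{5}$ the integrand is identically $0$, so $I(\frac{4}{5}) = 0$. The closed form gives $0$, hence $C = 0$.

Setting $a = 1$:
$$I = \log{\left(\frac{1000}{729} \right)}.$$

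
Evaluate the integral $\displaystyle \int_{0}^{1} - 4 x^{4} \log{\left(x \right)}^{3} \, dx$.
$\frac{24}{625}$

Start from the elementary integral
$$J(a) = \int_{0}^{1} - 4 x^{a} \, dx = - \frac{4}{a + 1}.$$

Differentiating under the integral sign brings down a factor of $\ln x$:
$$\frac{dJ}{da} = \int_{0}^{1} - 4 x^{a} \log{\left(x \right)} \, dx = \frac{4}{\left(a + 1\right)^{2}}.$$

Repeating $3$ times in total — each differentiation brings down another $\ln x$ — gives
$$\frac{d^{3}J}{da^{3}} = \int_{0}^{1} - 4 x^{a} \log{\left(x \right)}^{3} \, dx = \frac{24}{\left(a + 1\right)^{4}},$$
and the integrand here is exactly the target integrand, so $I = \frac{24}{\left(a + 1\right)^{4}}$.

Setting $a = 4$:
$$I = \frac{24}{625}.$$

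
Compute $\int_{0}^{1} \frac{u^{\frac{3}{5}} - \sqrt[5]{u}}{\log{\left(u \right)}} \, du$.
$- \log{\left(\frac{3}{4} \right)}$

Replace the exponent $\frac{1}{5}$ by a parameter $a$: let $I(a) = \int_{0}^{1} \frac{u^{\frac{3}{5}} - u^{a}}{\log{\left(u \right)}} \, du$.

Since $\dfrac{\partial}{\partial a}\,u^{a} = u^{a} \ln u$, the $\ln u$ in the denominator cancels and
$$\frac{dI}{da} = \int_{0}^{1} -1 u^{a} \, du = -1 \left[\frac{u^{a+1}}{a+1}\right]_0^1 = - \frac{1}{a + 1}.$$

Integrating with respect to $a$ gives $I(a) = - \log{\left(\frac{5 a}{8} + \frac{5}{8} \right)} + C$.

At $a = \frac{3}{5}$ the integrand is identically $0$, so $I(\frac{3}{5}) = 0$. The closed form gives $0$, hence $C = 0$.

Setting $a = \frac{1}{5}$:
$$I = - \log{\left(\frac{3}{4} \right)}.$$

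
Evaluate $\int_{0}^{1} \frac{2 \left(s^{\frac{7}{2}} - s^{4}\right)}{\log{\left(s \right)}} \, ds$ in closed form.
$\log{\left(\frac{81}{100} \right)}$

Replace the exponent $\frac{7}{2}$ by a parameter $a$: let $I(a) = \int_{0}^{1} \frac{2 \left(- s^{4} + s^{a}\right)}{\log{\left(s \right)}} \, ds$.

Since $\dfrac{\partial}{\partial a}\,s^{a} = s^{a} \ln s$, the $\ln s$ in the denominator cancels and
$$\frac{dI}{da} = \int_{0}^{1} 2 s^{a} \, ds = 2 \left[\frac{s^{a+1}}{a+1}\right]_0^1 = \frac{2}{a + 1}.$$

Integrating with respect to $a$ gives $I(a) = \log{\left(\frac{\left(a + 1\right)^{2}}{25} \right)} + C$.

At $a = 4$ the integrand is identically $0$, so $I(4) = 0$. The closed form gives $0$, hence $C = 0$.

Setting $a = \frac{7}{2}$:
$$I = \log{\left(\frac{81}{100} \right)}.$$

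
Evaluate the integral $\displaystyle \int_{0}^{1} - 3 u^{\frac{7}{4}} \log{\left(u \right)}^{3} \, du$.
$\frac{4608}{14641}$

Begin with the known integral
$$J(a) = \int_{0}^{1} - 3 u^{a} \, du = - \frac{3}{a + 1}.$$

Differentiating under the integral sign brings down a factor of $\ln u$:
$$\frac{dJ}{da} = \int_{0}^{1} - 3 u^{a} \log{\left(u \right)} \, du = \frac{3}{\left(a + 1\right)^{2}}.$$

Repeating $3$ times in total — each differentiation brings down another $\ln u$ — gives
$$\frac{d^{3}J}{da^{3}} = \int_{0}^{1} - 3 u^{a} \log{\left(u \right)}^{3} \, du = \frac{18}{\left(a + 1\right)^{4}},$$
and the integrand here is exactly the target integrand, so $I = \frac{18}{\left(a + 1\right)^{4}}$.

Setting $a = \frac{7}{4}$:
$$I = \frac{4608}{14641}.$$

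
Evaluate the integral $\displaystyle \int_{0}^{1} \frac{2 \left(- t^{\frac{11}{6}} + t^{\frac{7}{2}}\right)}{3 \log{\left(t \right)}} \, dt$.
$\log{\left(\frac{9 \sqrt[3]{17}}{17} \right)}$

Introduce a parameter $a$ in the exponent: let $I(a) = \int_{0}^{1} \frac{2 \left(- t^{\frac{11}{6}} + t^{a}\right)}{3 \log{\left(t \right)}} \, dt$.

Since $\dfrac{\partial}{\partial a}\,t^{a} = t^{a} \ln t$, the $\ln t$ in the denominator cancels and
$$\frac{dI}{da} = \int_{0}^{1} \frac{2}{3} t^{a} \, dt = \frac{2}{3} \left[\frac{t^{a+1}}{a+1}\right]_0^1 = \frac{2}{3 \left(a + 1\right)}.$$

Integrating with respect to $a$ gives $I(a) = \log{\left(\frac{\sqrt[3]{17} \cdot 6^{\frac{2}{3}} \left(a + 1\right)^{\frac{2}{3}}}{17} \right)} + C$.

At $a = \frac{11}{6}$ the integrand is identically $0$, so $I(\frac{11}{6}) = 0$. The closed form gives $0$, hence $C = 0$.

Setting $a = \frac{7}{2}$:
$$I = \log{\left(\frac{9 \sqrt[3]{17}}{17} \right)}.$$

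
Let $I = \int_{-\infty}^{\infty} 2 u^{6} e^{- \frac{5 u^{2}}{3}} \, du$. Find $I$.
$\frac{81 \sqrt{15} \sqrt{\pi}}{500}$

Consider the simpler parametrised integral
$$J(a) = \int_{-\infty}^{\infty} 2 e^{- a u^{2}} \, du = \frac{2 \sqrt{\pi}}{\sqrt{a}}.$$

Differentiating under the integral sign brings down a factor of $(-u^2)$:
$$\frac{dJ}{da} = \int_{-\infty}^{\infty} - 2 u^{2} e^{- a u^{2}} \, du = - \frac{\sqrt{\pi}}{a^{\frac{3}{2}}}.$$

Repeating $3$ times in total — each differentiation brings down another $(-u^2)$ — gives
$$\frac{d^{3}J}{da^{3}} = \int_{-\infty}^{\infty} - 2 u^{6} e^{- a u^{2}} \, du = - \frac{15 \sqrt{\pi}}{4 a^{\frac{7}{2}}},$$
and the integrand here is $(-1)^{3}$ times the target integrand, so $I = (-1)^{3}\,\frac{d^{3}J}{da^{3}} = \frac{15 \sqrt{\pi}}{4 a^{\frac{7}{2}}}$.

Setting $a = \frac{5}{3}$:
$$I = \frac{81 \sqrt{15} \sqrt{\pi}}{500}.$$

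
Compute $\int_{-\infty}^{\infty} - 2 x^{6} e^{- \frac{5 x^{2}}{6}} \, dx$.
$- \frac{162 \sqrt{30} \sqrt{\pi}}{125}$

Consider the simpler parametrised integral
$$J(a) = \int_{-\infty}^{\infty} - 2 e^{- a x^{2}} \, dx = - \frac{2 \sqrt{\pi}}{\sqrt{a}}.$$

Differentiating under the integral sign brings down a factor of $(-x^2)$:
$$\frac{dJ}{da} = \int_{-\infty}^{\infty} 2 x^{2} e^{- a x^{2}} \, dx = \frac{\sqrt{\pi}}{a^{\frac{3}{2}}}.$$

Repeating $3$ times in total — each differentiation brings down another $(-x^2)$ — gives
$$\frac{d^{3}J}{da^{3}} = \int_{-\infty}^{\infty} 2 x^{6} e^{- a x^{2}} \, dx = \frac{15 \sqrt{\pi}}{4 a^{\frac{7}{2}}},$$
and the integrand here is $(-1)^{3}$ times the target integrand, so $I = (-1)^{3}\,\frac{d^{3}J}{da^{3}} = - \frac{15 \sqrt{\pi}}{4 a^{\frac{7}{2}}}$.

Setting $a = \frac{5}{6}$:
$$I = - \frac{162 \sqrt{30} \sqrt{\pi}}{125}.$$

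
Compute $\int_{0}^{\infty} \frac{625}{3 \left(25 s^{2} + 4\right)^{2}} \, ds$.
$\frac{125 \pi}{96}$

Begin with the known result
$$J(a) = \int_{0}^{\infty} \frac{1}{3 \left(a^{2} + s^{2}\right)} \, ds = \frac{\pi}{6 a}.$$

Differentiating under the integral sign with respect to $a$,
$$\frac{dJ}{da} = \int_{0}^{\infty} - \frac{2 a}{3 \left(a^{2} + s^{2}\right)^{2}} \, ds = - \frac{\pi}{6 a^{2}},$$
so $\int_{0}^{\infty} \frac{1}{3 \left(a^{2} + s^{2}\right)^{2}} \, ds = \frac{\pi}{12 a^{3}}$.

Setting $a = \frac{2}{5}$:
$$I = \frac{125 \pi}{96}.$$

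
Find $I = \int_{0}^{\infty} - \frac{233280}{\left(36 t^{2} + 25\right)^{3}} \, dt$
$- \frac{1458 \pi}{625}$

Start from the standard arctangent integral
$$J(a) = \int_{0}^{\infty} - \frac{5}{a^{2} + t^{2}} \, dt = - \frac{5 \pi}{2 a}.$$

Differentiating under the integral sign with respect to $a$,
$$\frac{dJ}{da} = \int_{0}^{\infty} \frac{10 a}{\left(a^{2} + t^{2}\right)^{2}} \, dt = \frac{5 \pi}{2 a^{2}},$$
so $\int_{0}^{\infty} - \frac{5}{\left(a^{2} + t^{2}\right)^{2}} \, dt = - \frac{5 \pi}{4 a^{3}}$.

Repeating — each differentiation of $1/(t^2+a^2)^j$ produces $-2ja/(t^2+a^2)^{j+1}$ — and dividing through by $-2ja$ at each step yields, after $2$ differentiations in total,
$$\int_{0}^{\infty} - \frac{5}{\left(a^{2} + t^{2}\right)^{3}} \, dt = - \frac{15 \pi}{16 a^{5}}.$$

Setting $a = \frac{5}{6}$:
$$I = - \frac{1458 \pi}{625}.$$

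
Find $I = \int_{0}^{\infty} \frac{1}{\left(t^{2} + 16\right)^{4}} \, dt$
$\frac{5 \pi}{524288}$

Start from the standard arctangent integral
$$J(a) = \int_{0}^{\infty} \frac{1}{a^{2} + t^{2}} \, dt = \frac{\pi}{2 a}.$$

Differentiating under the integral sign with respect to $a$,
$$\frac{dJ}{da} = \int_{0}^{\infty} - \frac{2 a}{\left(a^{2} + t^{2}\right)^{2}} \, dt = - \frac{\pi}{2 a^{2}},$$
so $\int_{0}^{\infty} \frac{1}{\left(a^{2} + t^{2}\right)^{2}} \, dt = \frac{\pi}{4 a^{3}}$.

Repeating — each differentiation of $1/(t^2+a^2)^j$ produces $-2ja/(t^2+a^2)^{j+1}$ — and dividing through by $-2ja$ at each step yields, after $3$ differentiations in total,
$$\int_{0}^{\infty} \frac{1}{\left(a^{2} + t^{2}\right)^{4}} \, dt = \frac{5 \pi}{32 a^{7}}.$$

Setting $a = 4$:
$$I = \frac{5 \pi}{524288}.$$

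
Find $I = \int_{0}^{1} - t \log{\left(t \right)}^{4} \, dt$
$- \frac{3}{4}$

Consider the simpler parametrised integral
$$J(a) = \int_{0}^{1} - t^{a} \, dt = - \frac{1}{a + 1}.$$

Differentiating under the integral sign brings down a factor of $\ln t$:
$$\frac{dJ}{da} = \int_{0}^{1} - t^{a} \log{\left(t \right)} \, dt = \frac{1}{\left(a + 1\right)^{2}}.$$

Repeating $4$ times in total — each differentiation brings down another $\ln t$ — gives
$$\frac{d^{4}J}{da^{4}} = \int_{0}^{1} - t^{a} \log{\left(t \right)}^{4} \, dt = - \frac{24}{\left(a + 1\right)^{5}},$$
and the integrand here is exactly the target integrand, so $I = - \frac{24}{\left(a + 1\right)^{5}}$.

Setting $a = 1$:
$$I = - \frac{3}{4}.$$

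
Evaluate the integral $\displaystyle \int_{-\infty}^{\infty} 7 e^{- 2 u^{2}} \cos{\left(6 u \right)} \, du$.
$\frac{7 \sqrt{2} \sqrt{\pi}}{2 e^{\frac{9}{2}}}$

Treat the cosine frequency as a parameter and define $I(b) = \int_{-\infty}^{\infty} 7 e^{- 2 u^{2}} \cos{\left(b u \right)} \, du$.

Differentiating under the integral sign,
$$I'(b) = \int_{-\infty}^{\infty} - 7 u e^{- 2 u^{2}} \sin{\left(b u \right)} \, du.$$

Integrate $\int_{-\infty}^{\infty} u \sin(b u)\, e^{- 2 u^{2}}\, du$ by parts with $w = \sin(b u)$ and $dv = u\, e^{- 2 u^{2}}\, du$, giving $v = - \frac{e^{- 2 u^{2}}}{4}$. The boundary term vanishes and
$$\int_{-\infty}^{\infty} u \sin(b u)\, e^{- 2 u^{2}}\, du = \frac{b}{4} \int_{-\infty}^{\infty} \cos(b u)\, e^{- 2 u^{2}}\, du,$$
so $I'(b) = - \frac{b}{4}\, I(b)$.

This is a separable first-order ODE; solving with the initial condition $I(0) = \int_{-\infty}^{\infty} 7 e^{- 2 u^{2}}\,du = \frac{7 \sqrt{2} \sqrt{\pi}}{2}$ gives
$$I(b) = \frac{7 \sqrt{2} \sqrt{\pi} e^{- \frac{b^{2}}{8}}}{2}.$$

Setting $b = 6$:
$$I = \frac{7 \sqrt{2} \sqrt{\pi}}{2 e^{\frac{9}{2}}}.$$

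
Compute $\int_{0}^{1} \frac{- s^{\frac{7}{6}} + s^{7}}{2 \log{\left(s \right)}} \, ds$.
$\log{\left(\frac{4 \sqrt{39}}{13} \right)}$

Replace the exponent $\frac{7}{6}$ by a parameter $a$: let $I(a) = \int_{0}^{1} \frac{s^{7} - s^{a}}{2 \log{\left(s \right)}} \, ds$.

Since $\dfrac{\partial}{\partial a}\,s^{a} = s^{a} \ln s$, the $\ln s$ in the denominator cancels and
$$\frac{dI}{da} = \int_{0}^{1} - \frac{1}{2} s^{a} \, ds = - \frac{1}{2} \left[\frac{s^{a+1}}{a+1}\right]_0^1 = - \frac{1}{2 a + 2}.$$

Integrating with respect to $a$ gives $I(a) = - \frac{\log{\left(a + 1 \right)}}{2} + \frac{3 \log{\left(2 \right)}}{2} + C$.

At $a = 7$ the integrand is identically $0$, so $I(7) = 0$. The closed form gives $0$, hence $C = 0$.

Setting $a = \frac{7}{6}$:
$$I = \log{\left(\frac{4 \sqrt{39}}{13} \right)}.$$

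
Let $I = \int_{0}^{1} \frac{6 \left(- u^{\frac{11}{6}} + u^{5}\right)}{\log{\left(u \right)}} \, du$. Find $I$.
$\log{\left(\frac{2176782336}{24137569} \right)}$

Introduce a parameter $a$ in the exponent: let $I(a) = \int_{0}^{1} \frac{6 \left(- u^{\frac{11}{6}} + u^{a}\right)}{\log{\left(u \right)}} \, du$.

Since $\dfrac{\partial}{\partial a}\,u^{a} = u^{a} \ln u$, the $\ln u$ in the denominator cancels and
$$\frac{dI}{da} = \int_{0}^{1} 6 u^{a} \, du = 6 \left[\frac{u^{a+1}}{a+1}\right]_0^1 = \frac{6}{a + 1}.$$

Integrating with respect to $a$ gives $I(a) = \log{\left(\frac{46656 \left(a + 1\right)^{6}}{24137569} \right)} + C$.

At $a = \frac{11}{6}$ the integrand is identically $0$, so $I(\frac{11}{6}) = 0$. The closed form gives $0$, hence $C = 0$.

Setting $a = 5$:
$$I = \log{\left(\frac{2176782336}{24137569} \right)}.$$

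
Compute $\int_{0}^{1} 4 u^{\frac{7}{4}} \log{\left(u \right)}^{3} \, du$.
$- \frac{6144}{14641}$

Start from the elementary integral
$$J(a) = \int_{0}^{1} 4 u^{a} \, du = \frac{4}{a + 1}.$$

Differentiating under the integral sign brings down a factor of $\ln u$:
$$\frac{dJ}{da} = \int_{0}^{1} 4 u^{a} \log{\left(u \right)} \, du = - \frac{4}{\left(a + 1\right)^{2}}.$$

Repeating $3$ times in total — each differentiation brings down another $\ln u$ — gives
$$\frac{d^{3}J}{da^{3}} = \int_{0}^{1} 4 u^{a} \log{\left(u \right)}^{3} \, du = - \frac{24}{\left(a + 1\right)^{4}},$$
and the integrand here is exactly the target integrand, so $I = - \frac{24}{\left(a + 1\right)^{4}}$.

Setting $a = \frac{7}{4}$:
$$I = - \frac{6144}{14641}.$$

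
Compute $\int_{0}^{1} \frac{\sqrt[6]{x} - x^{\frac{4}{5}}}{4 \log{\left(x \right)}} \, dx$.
$\log{\left(\frac{\sqrt[4]{840}}{6} \right)}$

Replace the exponent $\frac{1}{6}$ by a parameter $a$: let $I(a) = \int_{0}^{1} \frac{- x^{\frac{4}{5}} + x^{a}}{4 \log{\left(x \right)}} \, dx$.

Since $\dfrac{\partial}{\partial a}\,x^{a} = x^{a} \ln x$, the $\ln x$ in the denominator cancels and
$$\frac{dI}{da} = \int_{0}^{1} \frac{1}{4} x^{a} \, dx = \frac{1}{4} \left[\frac{x^{a+1}}{a+1}\right]_0^1 = \frac{1}{4 \left(a + 1\right)}.$$

Integrating with respect to $a$ gives $I(a) = \frac{\log{\left(a + 1 \right)}}{4} - \frac{\log{\left(3 \right)}}{2} + \frac{\log{\left(5 \right)}}{4} + C$.

At $a = \frac{4}{5}$ the integrand is identically $0$, so $I(\frac{4}{5}) = 0$. The closed form gives $0$, hence $C = 0$.

Setting $a = \frac{1}{6}$:
$$I = \log{\left(\frac{\sqrt[4]{840}}{6} \right)}.$$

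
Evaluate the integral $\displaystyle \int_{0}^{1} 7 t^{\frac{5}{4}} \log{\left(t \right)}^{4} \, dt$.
$\frac{57344}{19683}$

Consider the simpler parametrised integral
$$J(a) = \int_{0}^{1} 7 t^{a} \, dt = \frac{7}{a + 1}.$$

Differentiating under the integral sign brings down a factor of $\ln t$:
$$\frac{dJ}{da} = \int_{0}^{1} 7 t^{a} \log{\left(t \right)} \, dt = - \frac{7}{\left(a + 1\right)^{2}}.$$

Repeating $4$ times in total — each differentiation brings down another $\ln t$ — gives
$$\frac{d^{4}J}{da^{4}} = \int_{0}^{1} 7 t^{a} \log{\left(t \right)}^{4} \, dt = \frac{168}{\left(a + 1\right)^{5}},$$
and the integrand here is exactly the target integrand, so $I = \frac{168}{\left(a + 1\right)^{5}}$.

Setting $a = \frac{5}{4}$:
$$I = \frac{57344}{19683}.$$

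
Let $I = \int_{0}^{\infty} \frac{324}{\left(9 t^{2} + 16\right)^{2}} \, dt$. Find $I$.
$\frac{27 \pi}{64}$

Start from the standard arctangent integral
$$J(a) = \int_{0}^{\infty} \frac{4}{a^{2} + t^{2}} \, dt = \frac{2 \pi}{a}.$$

Differentiating under the integral sign with respect to $a$,
$$\frac{dJ}{da} = \int_{0}^{\infty} - \frac{8 a}{\left(a^{2} + t^{2}\right)^{2}} \, dt = - \frac{2 \pi}{a^{2}},$$
so $\int_{0}^{\infty} \frac{4}{\left(a^{2} + t^{2}\right)^{2}} \, dt = \frac{\pi}{a^{3}}$.

Setting $a = \frac{4}{3}$:
$$I = \frac{27 \pi}{64}.$$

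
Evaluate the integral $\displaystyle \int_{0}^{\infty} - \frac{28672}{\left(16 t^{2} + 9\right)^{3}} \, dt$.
$- \frac{448 \pi}{81}$

Begin with the known result
$$J(a) = \int_{0}^{\infty} - \frac{7}{a^{2} + t^{2}} \, dt = - \frac{7 \pi}{2 a}.$$

Differentiating under the integral sign with respect to $a$,
$$\frac{dJ}{da} = \int_{0}^{\infty} \frac{14 a}{\left(a^{2} + t^{2}\right)^{2}} \, dt = \frac{7 \pi}{2 a^{2}},$$
so $\int_{0}^{\infty} - \frac{7}{\left(a^{2} + t^{2}\right)^{2}} \, dt = - \frac{7 \pi}{4 a^{3}}$.

Repeating — each differentiation of $1/(t^2+a^2)^j$ produces $-2ja/(t^2+a^2)^{j+1}$ — and dividing through by $-2ja$ at each step yields, after $2$ differentiations in total,
$$\int_{0}^{\infty} - \frac{7}{\left(a^{2} + t^{2}\right)^{3}} \, dt = - \frac{21 \pi}{16 a^{5}}.$$

Setting $a = \frac{3}{4}$:
$$I = - \frac{448 \pi}{81}.$$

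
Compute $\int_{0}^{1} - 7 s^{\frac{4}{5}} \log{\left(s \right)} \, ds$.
$\frac{175}{81}$

Start from the elementary integral
$$J(a) = \int_{0}^{1} - 7 s^{a} \, ds = - \frac{7}{a + 1}.$$

Differentiating under the integral sign brings down a factor of $\ln s$:
$$\frac{dJ}{da} = \int_{0}^{1} - 7 s^{a} \log{\left(s \right)} \, ds = \frac{7}{\left(a + 1\right)^{2}}.$$

The integral on the left is $I$, so $I = \frac{7}{\left(a + 1\right)^{2}}$.

Setting $a = \frac{4}{5}$:
$$I = \frac{175}{81}.$$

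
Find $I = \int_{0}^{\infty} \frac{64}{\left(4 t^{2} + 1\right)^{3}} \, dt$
$6 \pi$

Begin with the known result
$$J(a) = \int_{0}^{\infty} \frac{1}{a^{2} + t^{2}} \, dt = \frac{\pi}{2 a}.$$

Differentiating under the integral sign with respect to $a$,
$$\frac{dJ}{da} = \int_{0}^{\infty} - \frac{2 a}{\left(a^{2} + t^{2}\right)^{2}} \, dt = - \frac{\pi}{2 a^{2}},$$
so $\int_{0}^{\infty} \frac{1}{\left(a^{2} + t^{2}\right)^{2}} \, dt = \frac{\pi}{4 a^{3}}$.

Repeating — each differentiation of $1/(t^2+a^2)^j$ produces $-2ja/(t^2+a^2)^{j+1}$ — and dividing through by $-2ja$ at each step yields, after $2$ differentiations in total,
$$\int_{0}^{\infty} \frac{1}{\left(a^{2} + t^{2}\right)^{3}} \, dt = \frac{3 \pi}{16 a^{5}}.$$

Setting $a = \frac{1}{2}$:
$$I = 6 \pi.$$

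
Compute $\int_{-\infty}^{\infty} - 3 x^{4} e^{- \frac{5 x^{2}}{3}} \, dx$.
$- \frac{81 \sqrt{15} \sqrt{\pi}}{500}$

Begin with the known integral
$$J(a) = \int_{-\infty}^{\infty} - 3 e^{- a x^{2}} \, dx = - \frac{3 \sqrt{\pi}}{\sqrt{a}}.$$

Differentiating under the integral sign brings down a factor of $(-x^2)$:
$$\frac{dJ}{da} = \int_{-\infty}^{\infty} 3 x^{2} e^{- a x^{2}} \, dx = \frac{3 \sqrt{\pi}}{2 a^{\frac{3}{2}}}.$$

Repeating twice in total — each differentiation brings down another $(-x^2)$ — gives
$$\frac{d^{2}J}{da^{2}} = \int_{-\infty}^{\infty} - 3 x^{4} e^{- a x^{2}} \, dx = - \frac{9 \sqrt{\pi}}{4 a^{\frac{5}{2}}},$$
and the integrand here is exactly the target integrand, so $I = - \frac{9 \sqrt{\pi}}{4 a^{\frac{5}{2}}}$.

Setting $a = \frac{5}{3}$:
$$I = - \frac{81 \sqrt{15} \sqrt{\pi}}{500}.$$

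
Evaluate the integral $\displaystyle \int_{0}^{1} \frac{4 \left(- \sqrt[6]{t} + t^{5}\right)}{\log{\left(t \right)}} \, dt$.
$\log{\left(\frac{1679616}{2401} \right)}$

Consider the one-parameter family: let $I(a) = \int_{0}^{1} \frac{4 \left(- \sqrt[6]{t} + t^{a}\right)}{\log{\left(t \right)}} \, dt$.

Since $\dfrac{\partial}{\partial a}\,t^{a} = t^{a} \ln t$, the $\ln t$ in the denominator cancels and
$$\frac{dI}{da} = \int_{0}^{1} 4 t^{a} \, dt = 4 \left[\frac{t^{a+1}}{a+1}\right]_0^1 = \frac{4}{a + 1}.$$

Integrating with respect to $a$ gives $I(a) = \log{\left(\frac{1296 \left(a + 1\right)^{4}}{2401} \right)} + C$.

At $a = \frac{1}{6}$ the integrand is identically $0$, so $I(\frac{1}{6}) = 0$. The closed form gives $0$, hence $C = 0$.

Setting $a = 5$:
$$I = \log{\left(\frac{1679616}{2401} \right)}.$$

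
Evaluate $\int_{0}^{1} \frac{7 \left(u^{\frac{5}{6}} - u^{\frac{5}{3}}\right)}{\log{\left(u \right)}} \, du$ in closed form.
$- \log{\left(\frac{268435456}{19487171} \right)}$

Replace the exponent $\frac{5}{3}$ by a parameter $a$: let $I(a) = \int_{0}^{1} \frac{7 \left(u^{\frac{5}{6}} - u^{a}\right)}{\log{\left(u \right)}} \, du$.

Since $\dfrac{\partial}{\partial a}\,u^{a} = u^{a} \ln u$, the $\ln u$ in the denominator cancels and
$$\frac{dI}{da} = \int_{0}^{1} -7 u^{a} \, du = -7 \left[\frac{u^{a+1}}{a+1}\right]_0^1 = - \frac{7}{a + 1}.$$

Integrating with respect to $a$ gives $I(a) = - \log{\left(\frac{279936 \left(a + 1\right)^{7}}{19487171} \right)} + C$.

At $a = \frac{5}{6}$ the integrand is identically $0$, so $I(\frac{5}{6}) = 0$. The closed form gives $0$, hence $C = 0$.

Setting $a = \frac{5}{3}$:
$$I = - \log{\left(\frac{268435456}{19487171} \right)}.$$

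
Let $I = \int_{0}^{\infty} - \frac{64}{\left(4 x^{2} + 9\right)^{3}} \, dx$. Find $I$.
$- \frac{2 \pi}{81}$

Recall the elementary integral
$$J(a) = \int_{0}^{\infty} - \frac{1}{a^{2} + x^{2}} \, dx = - \frac{\pi}{2 a}.$$

Differentiating under the integral sign with respect to $a$,
$$\frac{dJ}{da} = \int_{0}^{\infty} \frac{2 a}{\left(a^{2} + x^{2}\right)^{2}} \, dx = \frac{\pi}{2 a^{2}},$$
so $\int_{0}^{\infty} - \frac{1}{\left(a^{2} + x^{2}\right)^{2}} \, dx = - \frac{\pi}{4 a^{3}}$.

Repeating — each differentiation of $1/(x^2+a^2)^j$ produces $-2ja/(x^2+a^2)^{j+1}$ — and dividing through by $-2ja$ at each step yields, after $2$ differentiations in total,
$$\int_{0}^{\infty} - \frac{1}{\left(a^{2} + x^{2}\right)^{3}} \, dx = - \frac{3 \pi}{16 a^{5}}.$$

Setting $a = \frac{3}{2}$:
$$I = - \frac{2 \pi}{81}.$$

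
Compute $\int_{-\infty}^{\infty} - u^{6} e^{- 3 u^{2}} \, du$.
$- \frac{5 \sqrt{3} \sqrt{\pi}}{216}$

Consider the simpler parametrised integral
$$J(a) = \int_{-\infty}^{\infty} - e^{- a u^{2}} \, du = - \frac{\sqrt{\pi}}{\sqrt{a}}.$$

Differentiating under the integral sign brings down a factor of $(-u^2)$:
$$\frac{dJ}{da} = \int_{-\infty}^{\infty} u^{2} e^{- a u^{2}} \, du = \frac{\sqrt{\pi}}{2 a^{\frac{3}{2}}}.$$

Repeating $3$ times in total — each differentiation brings down another $(-u^2)$ — gives
$$\frac{d^{3}J}{da^{3}} = \int_{-\infty}^{\infty} u^{6} e^{- a u^{2}} \, du = \frac{15 \sqrt{\pi}}{8 a^{\frac{7}{2}}},$$
and the integrand here is $(-1)^{3}$ times the target integrand, so $I = (-1)^{3}\,\frac{d^{3}J}{da^{3}} = - \frac{15 \sqrt{\pi}}{8 a^{\frac{7}{2}}}$.

Setting $a = 3$:
$$I = - \frac{5 \sqrt{3} \sqrt{\pi}}{216}.$$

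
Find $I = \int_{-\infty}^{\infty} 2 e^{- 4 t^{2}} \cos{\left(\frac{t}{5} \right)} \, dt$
$\frac{\sqrt{\pi}}{e^{\frac{1}{400}}}$

Define $I(b) = \int_{-\infty}^{\infty} 2 e^{- 4 t^{2}} \cos{\left(b t \right)} \, dt$.

Differentiating under the integral sign,
$$I'(b) = \int_{-\infty}^{\infty} - 2 t e^{- 4 t^{2}} \sin{\left(b t \right)} \, dt.$$

Integrate $\int_{-\infty}^{\infty} t \sin(b t)\, e^{- 4 t^{2}}\, dt$ by parts with $u = \sin(b t)$ and $dv = t\, e^{- 4 t^{2}}\, dt$, giving $v = - \frac{e^{- 4 t^{2}}}{8}$. The boundary term vanishes and
$$\int_{-\infty}^{\infty} t \sin(b t)\, e^{- 4 t^{2}}\, dt = \frac{b}{8} \int_{-\infty}^{\infty} \cos(b t)\, e^{- 4 t^{2}}\, dt,$$
so $I'(b) = - \frac{b}{8}\, I(b)$.

This is a separable first-order ODE; solving with the initial condition $I(0) = \int_{-\infty}^{\infty} 2 e^{- 4 t^{2}}\,dt = \sqrt{\pi}$ gives
$$I(b) = \sqrt{\pi} e^{- \frac{b^{2}}{16}}.$$

Setting $b = \frac{1}{5}$:
$$I = \frac{\sqrt{\pi}}{e^{\frac{1}{400}}}.$$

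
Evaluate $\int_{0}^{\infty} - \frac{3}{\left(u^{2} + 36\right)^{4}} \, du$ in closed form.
$- \frac{5 \pi}{2985984}$

Recall the elementary integral
$$J(a) = \int_{0}^{\infty} - \frac{3}{a^{2} + u^{2}} \, du = - \frac{3 \pi}{2 a}.$$

Differentiating under the integral sign with respect to $a$,
$$\frac{dJ}{da} = \int_{0}^{\infty} \frac{6 a}{\left(a^{2} + u^{2}\right)^{2}} \, du = \frac{3 \pi}{2 a^{2}},$$
so $\int_{0}^{\infty} - \frac{3}{\left(a^{2} + u^{2}\right)^{2}} \, du = - \frac{3 \pi}{4 a^{3}}$.

Repeating — each differentiation of $1/(u^2+a^2)^j$ produces $-2ja/(u^2+a^2)^{j+1}$ — and dividing through by $-2ja$ at each step yields, after $3$ differentiations in total,
$$\int_{0}^{\infty} - \frac{3}{\left(a^{2} + u^{2}\right)^{4}} \, du = - \frac{15 \pi}{32 a^{7}}.$$

Setting $a = 6$:
$$I = - \frac{5 \pi}{2985984}.$$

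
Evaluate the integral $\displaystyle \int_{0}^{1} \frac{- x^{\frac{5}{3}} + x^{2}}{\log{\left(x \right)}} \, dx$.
$\log{\left(\frac{9}{8} \right)}$

Replace the exponent $\frac{5}{3}$ by a parameter $a$: let $I(a) = \int_{0}^{1} \frac{x^{2} - x^{a}}{\log{\left(x \right)}} \, dx$.

Since $\dfrac{\partial}{\partial a}\,x^{a} = x^{a} \ln x$, the $\ln x$ in the denominator cancels and
$$\frac{dI}{da} = \int_{0}^{1} -1 x^{a} \, dx = -1 \left[\frac{x^{a+1}}{a+1}\right]_0^1 = - \frac{1}{a + 1}.$$

Integrating with respect to $a$ gives $I(a) = \log{\left(\frac{3}{a + 1} \right)} + C$.

At $a = 2$ the integrand is identically $0$, so $I(2) = 0$. The closed form gives $0$, hence $C = 0$.

Setting $a = \frac{5}{3}$:
$$I = \log{\left(\frac{9}{8} \right)}.$$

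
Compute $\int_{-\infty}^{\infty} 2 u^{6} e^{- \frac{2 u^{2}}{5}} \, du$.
$\frac{1875 \sqrt{10} \sqrt{\pi}}{64}$

Start from the elementary integral
$$J(a) = \int_{-\infty}^{\infty} 2 e^{- a u^{2}} \, du = \frac{2 \sqrt{\pi}}{\sqrt{a}}.$$

Differentiating under the integral sign brings down a factor of $(-u^2)$:
$$\frac{dJ}{da} = \int_{-\infty}^{\infty} - 2 u^{2} e^{- a u^{2}} \, du = - \frac{\sqrt{\pi}}{a^{\frac{3}{2}}}.$$

Repeating $3$ times in total — each differentiation brings down another $(-u^2)$ — gives
$$\frac{d^{3}J}{da^{3}} = \int_{-\infty}^{\infty} - 2 u^{6} e^{- a u^{2}} \, du = - \frac{15 \sqrt{\pi}}{4 a^{\frac{7}{2}}},$$
and the integrand here is $(-1)^{3}$ times the target integrand, so $I = (-1)^{3}\,\frac{d^{3}J}{da^{3}} = \frac{15 \sqrt{\pi}}{4 a^{\frac{7}{2}}}$.

Setting $a = \frac{2}{5}$:
$$I = \frac{1875 \sqrt{10} \sqrt{\pi}}{64}.$$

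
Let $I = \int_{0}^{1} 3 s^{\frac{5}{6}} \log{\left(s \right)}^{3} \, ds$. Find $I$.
$- \frac{23328}{14641}$

Start from the elementary integral
$$J(a) = \int_{0}^{1} 3 s^{a} \, ds = \frac{3}{a + 1}.$$

Differentiating under the integral sign brings down a factor of $\ln s$:
$$\frac{dJ}{da} = \int_{0}^{1} 3 s^{a} \log{\left(s \right)} \, ds = - \frac{3}{\left(a + 1\right)^{2}}.$$

Repeating $3$ times in total — each differentiation brings down another $\ln s$ — gives
$$\frac{d^{3}J}{da^{3}} = \int_{0}^{1} 3 s^{a} \log{\left(s \right)}^{3} \, ds = - \frac{18}{\left(a + 1\right)^{4}},$$
and the integrand here is exactly the target integrand, so $I = - \frac{18}{\left(a + 1\right)^{4}}$.

Setting $a = \frac{5}{6}$:
$$I = - \frac{23328}{14641}.$$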